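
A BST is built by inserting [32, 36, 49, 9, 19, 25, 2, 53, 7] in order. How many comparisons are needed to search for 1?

Search path for 1: 32 -> 9 -> 2
Found: False
Comparisons: 3


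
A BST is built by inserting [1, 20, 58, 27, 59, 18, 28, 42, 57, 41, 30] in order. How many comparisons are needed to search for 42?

Search path for 42: 1 -> 20 -> 58 -> 27 -> 28 -> 42
Found: True
Comparisons: 6


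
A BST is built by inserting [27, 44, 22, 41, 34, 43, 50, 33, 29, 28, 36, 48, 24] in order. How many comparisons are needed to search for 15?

Search path for 15: 27 -> 22
Found: False
Comparisons: 2


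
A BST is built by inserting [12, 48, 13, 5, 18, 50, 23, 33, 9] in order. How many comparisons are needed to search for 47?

Search path for 47: 12 -> 48 -> 13 -> 18 -> 23 -> 33
Found: False
Comparisons: 6


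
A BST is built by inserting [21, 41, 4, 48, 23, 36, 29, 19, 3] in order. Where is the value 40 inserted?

Starting tree (level order): [21, 4, 41, 3, 19, 23, 48, None, None, None, None, None, 36, None, None, 29]
Insertion path: 21 -> 41 -> 23 -> 36
Result: insert 40 as right child of 36
Final tree (level order): [21, 4, 41, 3, 19, 23, 48, None, None, None, None, None, 36, None, None, 29, 40]


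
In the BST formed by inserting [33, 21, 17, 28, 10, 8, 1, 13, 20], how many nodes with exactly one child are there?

Tree built from: [33, 21, 17, 28, 10, 8, 1, 13, 20]
Tree (level-order array): [33, 21, None, 17, 28, 10, 20, None, None, 8, 13, None, None, 1]
Rule: These are nodes with exactly 1 non-null child.
Per-node child counts:
  node 33: 1 child(ren)
  node 21: 2 child(ren)
  node 17: 2 child(ren)
  node 10: 2 child(ren)
  node 8: 1 child(ren)
  node 1: 0 child(ren)
  node 13: 0 child(ren)
  node 20: 0 child(ren)
  node 28: 0 child(ren)
Matching nodes: [33, 8]
Count of nodes with exactly one child: 2


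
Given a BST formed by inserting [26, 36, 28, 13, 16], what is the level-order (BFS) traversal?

Tree insertion order: [26, 36, 28, 13, 16]
Tree (level-order array): [26, 13, 36, None, 16, 28]
BFS from the root, enqueuing left then right child of each popped node:
  queue [26] -> pop 26, enqueue [13, 36], visited so far: [26]
  queue [13, 36] -> pop 13, enqueue [16], visited so far: [26, 13]
  queue [36, 16] -> pop 36, enqueue [28], visited so far: [26, 13, 36]
  queue [16, 28] -> pop 16, enqueue [none], visited so far: [26, 13, 36, 16]
  queue [28] -> pop 28, enqueue [none], visited so far: [26, 13, 36, 16, 28]
Result: [26, 13, 36, 16, 28]


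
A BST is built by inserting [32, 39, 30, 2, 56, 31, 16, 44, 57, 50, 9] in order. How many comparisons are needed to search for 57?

Search path for 57: 32 -> 39 -> 56 -> 57
Found: True
Comparisons: 4


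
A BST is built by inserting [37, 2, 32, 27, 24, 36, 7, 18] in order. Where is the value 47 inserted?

Starting tree (level order): [37, 2, None, None, 32, 27, 36, 24, None, None, None, 7, None, None, 18]
Insertion path: 37
Result: insert 47 as right child of 37
Final tree (level order): [37, 2, 47, None, 32, None, None, 27, 36, 24, None, None, None, 7, None, None, 18]


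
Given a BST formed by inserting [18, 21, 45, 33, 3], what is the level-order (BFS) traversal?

Tree insertion order: [18, 21, 45, 33, 3]
Tree (level-order array): [18, 3, 21, None, None, None, 45, 33]
BFS from the root, enqueuing left then right child of each popped node:
  queue [18] -> pop 18, enqueue [3, 21], visited so far: [18]
  queue [3, 21] -> pop 3, enqueue [none], visited so far: [18, 3]
  queue [21] -> pop 21, enqueue [45], visited so far: [18, 3, 21]
  queue [45] -> pop 45, enqueue [33], visited so far: [18, 3, 21, 45]
  queue [33] -> pop 33, enqueue [none], visited so far: [18, 3, 21, 45, 33]
Result: [18, 3, 21, 45, 33]


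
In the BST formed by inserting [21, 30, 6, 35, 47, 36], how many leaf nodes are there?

Tree built from: [21, 30, 6, 35, 47, 36]
Tree (level-order array): [21, 6, 30, None, None, None, 35, None, 47, 36]
Rule: A leaf has 0 children.
Per-node child counts:
  node 21: 2 child(ren)
  node 6: 0 child(ren)
  node 30: 1 child(ren)
  node 35: 1 child(ren)
  node 47: 1 child(ren)
  node 36: 0 child(ren)
Matching nodes: [6, 36]
Count of leaf nodes: 2


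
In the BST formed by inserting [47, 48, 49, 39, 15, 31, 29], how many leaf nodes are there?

Tree built from: [47, 48, 49, 39, 15, 31, 29]
Tree (level-order array): [47, 39, 48, 15, None, None, 49, None, 31, None, None, 29]
Rule: A leaf has 0 children.
Per-node child counts:
  node 47: 2 child(ren)
  node 39: 1 child(ren)
  node 15: 1 child(ren)
  node 31: 1 child(ren)
  node 29: 0 child(ren)
  node 48: 1 child(ren)
  node 49: 0 child(ren)
Matching nodes: [29, 49]
Count of leaf nodes: 2


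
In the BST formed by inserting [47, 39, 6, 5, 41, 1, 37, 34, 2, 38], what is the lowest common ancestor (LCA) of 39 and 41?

Tree insertion order: [47, 39, 6, 5, 41, 1, 37, 34, 2, 38]
Tree (level-order array): [47, 39, None, 6, 41, 5, 37, None, None, 1, None, 34, 38, None, 2]
In a BST, the LCA of p=39, q=41 is the first node v on the
root-to-leaf path with p <= v <= q (go left if both < v, right if both > v).
Walk from root:
  at 47: both 39 and 41 < 47, go left
  at 39: 39 <= 39 <= 41, this is the LCA
LCA = 39


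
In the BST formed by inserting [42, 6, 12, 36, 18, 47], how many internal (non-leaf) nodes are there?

Tree built from: [42, 6, 12, 36, 18, 47]
Tree (level-order array): [42, 6, 47, None, 12, None, None, None, 36, 18]
Rule: An internal node has at least one child.
Per-node child counts:
  node 42: 2 child(ren)
  node 6: 1 child(ren)
  node 12: 1 child(ren)
  node 36: 1 child(ren)
  node 18: 0 child(ren)
  node 47: 0 child(ren)
Matching nodes: [42, 6, 12, 36]
Count of internal (non-leaf) nodes: 4


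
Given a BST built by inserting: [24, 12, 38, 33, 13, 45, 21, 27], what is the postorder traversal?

Tree insertion order: [24, 12, 38, 33, 13, 45, 21, 27]
Tree (level-order array): [24, 12, 38, None, 13, 33, 45, None, 21, 27]
Postorder traversal: [21, 13, 12, 27, 33, 45, 38, 24]


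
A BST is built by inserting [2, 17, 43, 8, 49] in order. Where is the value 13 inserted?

Starting tree (level order): [2, None, 17, 8, 43, None, None, None, 49]
Insertion path: 2 -> 17 -> 8
Result: insert 13 as right child of 8
Final tree (level order): [2, None, 17, 8, 43, None, 13, None, 49]


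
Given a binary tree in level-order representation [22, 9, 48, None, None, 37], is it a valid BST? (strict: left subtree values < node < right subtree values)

Level-order array: [22, 9, 48, None, None, 37]
Validate using subtree bounds (lo, hi): at each node, require lo < value < hi,
then recurse left with hi=value and right with lo=value.
Preorder trace (stopping at first violation):
  at node 22 with bounds (-inf, +inf): OK
  at node 9 with bounds (-inf, 22): OK
  at node 48 with bounds (22, +inf): OK
  at node 37 with bounds (22, 48): OK
No violation found at any node.
Result: Valid BST


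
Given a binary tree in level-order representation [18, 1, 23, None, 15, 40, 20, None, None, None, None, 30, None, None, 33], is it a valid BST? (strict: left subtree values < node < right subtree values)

Level-order array: [18, 1, 23, None, 15, 40, 20, None, None, None, None, 30, None, None, 33]
Validate using subtree bounds (lo, hi): at each node, require lo < value < hi,
then recurse left with hi=value and right with lo=value.
Preorder trace (stopping at first violation):
  at node 18 with bounds (-inf, +inf): OK
  at node 1 with bounds (-inf, 18): OK
  at node 15 with bounds (1, 18): OK
  at node 23 with bounds (18, +inf): OK
  at node 40 with bounds (18, 23): VIOLATION
Node 40 violates its bound: not (18 < 40 < 23).
Result: Not a valid BST


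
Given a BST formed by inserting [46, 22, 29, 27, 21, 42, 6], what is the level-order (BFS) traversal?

Tree insertion order: [46, 22, 29, 27, 21, 42, 6]
Tree (level-order array): [46, 22, None, 21, 29, 6, None, 27, 42]
BFS from the root, enqueuing left then right child of each popped node:
  queue [46] -> pop 46, enqueue [22], visited so far: [46]
  queue [22] -> pop 22, enqueue [21, 29], visited so far: [46, 22]
  queue [21, 29] -> pop 21, enqueue [6], visited so far: [46, 22, 21]
  queue [29, 6] -> pop 29, enqueue [27, 42], visited so far: [46, 22, 21, 29]
  queue [6, 27, 42] -> pop 6, enqueue [none], visited so far: [46, 22, 21, 29, 6]
  queue [27, 42] -> pop 27, enqueue [none], visited so far: [46, 22, 21, 29, 6, 27]
  queue [42] -> pop 42, enqueue [none], visited so far: [46, 22, 21, 29, 6, 27, 42]
Result: [46, 22, 21, 29, 6, 27, 42]


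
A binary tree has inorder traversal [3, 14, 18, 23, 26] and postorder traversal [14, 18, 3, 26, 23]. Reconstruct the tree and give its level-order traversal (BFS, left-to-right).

Inorder:   [3, 14, 18, 23, 26]
Postorder: [14, 18, 3, 26, 23]
Algorithm: postorder visits root last, so walk postorder right-to-left;
each value is the root of the current inorder slice — split it at that
value, recurse on the right subtree first, then the left.
Recursive splits:
  root=23; inorder splits into left=[3, 14, 18], right=[26]
  root=26; inorder splits into left=[], right=[]
  root=3; inorder splits into left=[], right=[14, 18]
  root=18; inorder splits into left=[14], right=[]
  root=14; inorder splits into left=[], right=[]
Reconstructed level-order: [23, 3, 26, 18, 14]


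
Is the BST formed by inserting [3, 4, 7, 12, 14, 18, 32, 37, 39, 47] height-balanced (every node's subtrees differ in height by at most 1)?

Tree (level-order array): [3, None, 4, None, 7, None, 12, None, 14, None, 18, None, 32, None, 37, None, 39, None, 47]
Definition: a tree is height-balanced if, at every node, |h(left) - h(right)| <= 1 (empty subtree has height -1).
Bottom-up per-node check:
  node 47: h_left=-1, h_right=-1, diff=0 [OK], height=0
  node 39: h_left=-1, h_right=0, diff=1 [OK], height=1
  node 37: h_left=-1, h_right=1, diff=2 [FAIL (|-1-1|=2 > 1)], height=2
  node 32: h_left=-1, h_right=2, diff=3 [FAIL (|-1-2|=3 > 1)], height=3
  node 18: h_left=-1, h_right=3, diff=4 [FAIL (|-1-3|=4 > 1)], height=4
  node 14: h_left=-1, h_right=4, diff=5 [FAIL (|-1-4|=5 > 1)], height=5
  node 12: h_left=-1, h_right=5, diff=6 [FAIL (|-1-5|=6 > 1)], height=6
  node 7: h_left=-1, h_right=6, diff=7 [FAIL (|-1-6|=7 > 1)], height=7
  node 4: h_left=-1, h_right=7, diff=8 [FAIL (|-1-7|=8 > 1)], height=8
  node 3: h_left=-1, h_right=8, diff=9 [FAIL (|-1-8|=9 > 1)], height=9
Node 37 violates the condition: |-1 - 1| = 2 > 1.
Result: Not balanced


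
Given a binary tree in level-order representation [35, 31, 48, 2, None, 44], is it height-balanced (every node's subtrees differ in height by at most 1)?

Tree (level-order array): [35, 31, 48, 2, None, 44]
Definition: a tree is height-balanced if, at every node, |h(left) - h(right)| <= 1 (empty subtree has height -1).
Bottom-up per-node check:
  node 2: h_left=-1, h_right=-1, diff=0 [OK], height=0
  node 31: h_left=0, h_right=-1, diff=1 [OK], height=1
  node 44: h_left=-1, h_right=-1, diff=0 [OK], height=0
  node 48: h_left=0, h_right=-1, diff=1 [OK], height=1
  node 35: h_left=1, h_right=1, diff=0 [OK], height=2
All nodes satisfy the balance condition.
Result: Balanced


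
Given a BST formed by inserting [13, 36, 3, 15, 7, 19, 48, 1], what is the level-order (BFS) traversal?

Tree insertion order: [13, 36, 3, 15, 7, 19, 48, 1]
Tree (level-order array): [13, 3, 36, 1, 7, 15, 48, None, None, None, None, None, 19]
BFS from the root, enqueuing left then right child of each popped node:
  queue [13] -> pop 13, enqueue [3, 36], visited so far: [13]
  queue [3, 36] -> pop 3, enqueue [1, 7], visited so far: [13, 3]
  queue [36, 1, 7] -> pop 36, enqueue [15, 48], visited so far: [13, 3, 36]
  queue [1, 7, 15, 48] -> pop 1, enqueue [none], visited so far: [13, 3, 36, 1]
  queue [7, 15, 48] -> pop 7, enqueue [none], visited so far: [13, 3, 36, 1, 7]
  queue [15, 48] -> pop 15, enqueue [19], visited so far: [13, 3, 36, 1, 7, 15]
  queue [48, 19] -> pop 48, enqueue [none], visited so far: [13, 3, 36, 1, 7, 15, 48]
  queue [19] -> pop 19, enqueue [none], visited so far: [13, 3, 36, 1, 7, 15, 48, 19]
Result: [13, 3, 36, 1, 7, 15, 48, 19]


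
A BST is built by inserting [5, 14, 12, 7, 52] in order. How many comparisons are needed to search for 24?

Search path for 24: 5 -> 14 -> 52
Found: False
Comparisons: 3


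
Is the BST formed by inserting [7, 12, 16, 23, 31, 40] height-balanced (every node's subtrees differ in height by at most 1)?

Tree (level-order array): [7, None, 12, None, 16, None, 23, None, 31, None, 40]
Definition: a tree is height-balanced if, at every node, |h(left) - h(right)| <= 1 (empty subtree has height -1).
Bottom-up per-node check:
  node 40: h_left=-1, h_right=-1, diff=0 [OK], height=0
  node 31: h_left=-1, h_right=0, diff=1 [OK], height=1
  node 23: h_left=-1, h_right=1, diff=2 [FAIL (|-1-1|=2 > 1)], height=2
  node 16: h_left=-1, h_right=2, diff=3 [FAIL (|-1-2|=3 > 1)], height=3
  node 12: h_left=-1, h_right=3, diff=4 [FAIL (|-1-3|=4 > 1)], height=4
  node 7: h_left=-1, h_right=4, diff=5 [FAIL (|-1-4|=5 > 1)], height=5
Node 23 violates the condition: |-1 - 1| = 2 > 1.
Result: Not balanced


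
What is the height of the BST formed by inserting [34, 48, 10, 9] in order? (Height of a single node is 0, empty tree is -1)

Insertion order: [34, 48, 10, 9]
Tree (level-order array): [34, 10, 48, 9]
Compute height bottom-up (empty subtree = -1):
  height(9) = 1 + max(-1, -1) = 0
  height(10) = 1 + max(0, -1) = 1
  height(48) = 1 + max(-1, -1) = 0
  height(34) = 1 + max(1, 0) = 2
Height = 2


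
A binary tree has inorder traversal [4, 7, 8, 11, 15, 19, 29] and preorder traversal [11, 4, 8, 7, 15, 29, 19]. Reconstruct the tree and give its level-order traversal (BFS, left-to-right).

Inorder:  [4, 7, 8, 11, 15, 19, 29]
Preorder: [11, 4, 8, 7, 15, 29, 19]
Algorithm: preorder visits root first, so consume preorder in order;
for each root, split the current inorder slice at that value into
left-subtree inorder and right-subtree inorder, then recurse.
Recursive splits:
  root=11; inorder splits into left=[4, 7, 8], right=[15, 19, 29]
  root=4; inorder splits into left=[], right=[7, 8]
  root=8; inorder splits into left=[7], right=[]
  root=7; inorder splits into left=[], right=[]
  root=15; inorder splits into left=[], right=[19, 29]
  root=29; inorder splits into left=[19], right=[]
  root=19; inorder splits into left=[], right=[]
Reconstructed level-order: [11, 4, 15, 8, 29, 7, 19]


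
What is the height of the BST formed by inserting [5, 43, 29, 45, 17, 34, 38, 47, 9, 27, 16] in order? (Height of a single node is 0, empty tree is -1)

Insertion order: [5, 43, 29, 45, 17, 34, 38, 47, 9, 27, 16]
Tree (level-order array): [5, None, 43, 29, 45, 17, 34, None, 47, 9, 27, None, 38, None, None, None, 16]
Compute height bottom-up (empty subtree = -1):
  height(16) = 1 + max(-1, -1) = 0
  height(9) = 1 + max(-1, 0) = 1
  height(27) = 1 + max(-1, -1) = 0
  height(17) = 1 + max(1, 0) = 2
  height(38) = 1 + max(-1, -1) = 0
  height(34) = 1 + max(-1, 0) = 1
  height(29) = 1 + max(2, 1) = 3
  height(47) = 1 + max(-1, -1) = 0
  height(45) = 1 + max(-1, 0) = 1
  height(43) = 1 + max(3, 1) = 4
  height(5) = 1 + max(-1, 4) = 5
Height = 5


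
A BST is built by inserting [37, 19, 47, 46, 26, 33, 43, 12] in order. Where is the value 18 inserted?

Starting tree (level order): [37, 19, 47, 12, 26, 46, None, None, None, None, 33, 43]
Insertion path: 37 -> 19 -> 12
Result: insert 18 as right child of 12
Final tree (level order): [37, 19, 47, 12, 26, 46, None, None, 18, None, 33, 43]


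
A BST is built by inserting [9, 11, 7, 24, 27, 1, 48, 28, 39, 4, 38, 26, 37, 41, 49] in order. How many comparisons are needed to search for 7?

Search path for 7: 9 -> 7
Found: True
Comparisons: 2


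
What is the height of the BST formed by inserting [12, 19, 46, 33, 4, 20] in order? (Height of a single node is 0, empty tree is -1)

Insertion order: [12, 19, 46, 33, 4, 20]
Tree (level-order array): [12, 4, 19, None, None, None, 46, 33, None, 20]
Compute height bottom-up (empty subtree = -1):
  height(4) = 1 + max(-1, -1) = 0
  height(20) = 1 + max(-1, -1) = 0
  height(33) = 1 + max(0, -1) = 1
  height(46) = 1 + max(1, -1) = 2
  height(19) = 1 + max(-1, 2) = 3
  height(12) = 1 + max(0, 3) = 4
Height = 4


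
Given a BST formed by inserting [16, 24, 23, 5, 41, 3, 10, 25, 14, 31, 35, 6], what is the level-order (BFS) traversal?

Tree insertion order: [16, 24, 23, 5, 41, 3, 10, 25, 14, 31, 35, 6]
Tree (level-order array): [16, 5, 24, 3, 10, 23, 41, None, None, 6, 14, None, None, 25, None, None, None, None, None, None, 31, None, 35]
BFS from the root, enqueuing left then right child of each popped node:
  queue [16] -> pop 16, enqueue [5, 24], visited so far: [16]
  queue [5, 24] -> pop 5, enqueue [3, 10], visited so far: [16, 5]
  queue [24, 3, 10] -> pop 24, enqueue [23, 41], visited so far: [16, 5, 24]
  queue [3, 10, 23, 41] -> pop 3, enqueue [none], visited so far: [16, 5, 24, 3]
  queue [10, 23, 41] -> pop 10, enqueue [6, 14], visited so far: [16, 5, 24, 3, 10]
  queue [23, 41, 6, 14] -> pop 23, enqueue [none], visited so far: [16, 5, 24, 3, 10, 23]
  queue [41, 6, 14] -> pop 41, enqueue [25], visited so far: [16, 5, 24, 3, 10, 23, 41]
  queue [6, 14, 25] -> pop 6, enqueue [none], visited so far: [16, 5, 24, 3, 10, 23, 41, 6]
  queue [14, 25] -> pop 14, enqueue [none], visited so far: [16, 5, 24, 3, 10, 23, 41, 6, 14]
  queue [25] -> pop 25, enqueue [31], visited so far: [16, 5, 24, 3, 10, 23, 41, 6, 14, 25]
  queue [31] -> pop 31, enqueue [35], visited so far: [16, 5, 24, 3, 10, 23, 41, 6, 14, 25, 31]
  queue [35] -> pop 35, enqueue [none], visited so far: [16, 5, 24, 3, 10, 23, 41, 6, 14, 25, 31, 35]
Result: [16, 5, 24, 3, 10, 23, 41, 6, 14, 25, 31, 35]


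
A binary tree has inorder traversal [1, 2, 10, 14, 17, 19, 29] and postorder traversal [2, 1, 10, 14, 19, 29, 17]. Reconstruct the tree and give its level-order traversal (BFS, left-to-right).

Inorder:   [1, 2, 10, 14, 17, 19, 29]
Postorder: [2, 1, 10, 14, 19, 29, 17]
Algorithm: postorder visits root last, so walk postorder right-to-left;
each value is the root of the current inorder slice — split it at that
value, recurse on the right subtree first, then the left.
Recursive splits:
  root=17; inorder splits into left=[1, 2, 10, 14], right=[19, 29]
  root=29; inorder splits into left=[19], right=[]
  root=19; inorder splits into left=[], right=[]
  root=14; inorder splits into left=[1, 2, 10], right=[]
  root=10; inorder splits into left=[1, 2], right=[]
  root=1; inorder splits into left=[], right=[2]
  root=2; inorder splits into left=[], right=[]
Reconstructed level-order: [17, 14, 29, 10, 19, 1, 2]


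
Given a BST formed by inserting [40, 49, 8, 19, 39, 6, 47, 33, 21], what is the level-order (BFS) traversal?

Tree insertion order: [40, 49, 8, 19, 39, 6, 47, 33, 21]
Tree (level-order array): [40, 8, 49, 6, 19, 47, None, None, None, None, 39, None, None, 33, None, 21]
BFS from the root, enqueuing left then right child of each popped node:
  queue [40] -> pop 40, enqueue [8, 49], visited so far: [40]
  queue [8, 49] -> pop 8, enqueue [6, 19], visited so far: [40, 8]
  queue [49, 6, 19] -> pop 49, enqueue [47], visited so far: [40, 8, 49]
  queue [6, 19, 47] -> pop 6, enqueue [none], visited so far: [40, 8, 49, 6]
  queue [19, 47] -> pop 19, enqueue [39], visited so far: [40, 8, 49, 6, 19]
  queue [47, 39] -> pop 47, enqueue [none], visited so far: [40, 8, 49, 6, 19, 47]
  queue [39] -> pop 39, enqueue [33], visited so far: [40, 8, 49, 6, 19, 47, 39]
  queue [33] -> pop 33, enqueue [21], visited so far: [40, 8, 49, 6, 19, 47, 39, 33]
  queue [21] -> pop 21, enqueue [none], visited so far: [40, 8, 49, 6, 19, 47, 39, 33, 21]
Result: [40, 8, 49, 6, 19, 47, 39, 33, 21]


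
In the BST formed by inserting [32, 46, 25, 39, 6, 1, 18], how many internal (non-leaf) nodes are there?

Tree built from: [32, 46, 25, 39, 6, 1, 18]
Tree (level-order array): [32, 25, 46, 6, None, 39, None, 1, 18]
Rule: An internal node has at least one child.
Per-node child counts:
  node 32: 2 child(ren)
  node 25: 1 child(ren)
  node 6: 2 child(ren)
  node 1: 0 child(ren)
  node 18: 0 child(ren)
  node 46: 1 child(ren)
  node 39: 0 child(ren)
Matching nodes: [32, 25, 6, 46]
Count of internal (non-leaf) nodes: 4


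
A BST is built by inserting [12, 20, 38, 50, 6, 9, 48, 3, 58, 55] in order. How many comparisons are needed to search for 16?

Search path for 16: 12 -> 20
Found: False
Comparisons: 2


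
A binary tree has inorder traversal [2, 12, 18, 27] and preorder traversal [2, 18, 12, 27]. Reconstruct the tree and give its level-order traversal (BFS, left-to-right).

Inorder:  [2, 12, 18, 27]
Preorder: [2, 18, 12, 27]
Algorithm: preorder visits root first, so consume preorder in order;
for each root, split the current inorder slice at that value into
left-subtree inorder and right-subtree inorder, then recurse.
Recursive splits:
  root=2; inorder splits into left=[], right=[12, 18, 27]
  root=18; inorder splits into left=[12], right=[27]
  root=12; inorder splits into left=[], right=[]
  root=27; inorder splits into left=[], right=[]
Reconstructed level-order: [2, 18, 12, 27]


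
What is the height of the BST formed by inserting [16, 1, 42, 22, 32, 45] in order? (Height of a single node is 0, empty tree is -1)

Insertion order: [16, 1, 42, 22, 32, 45]
Tree (level-order array): [16, 1, 42, None, None, 22, 45, None, 32]
Compute height bottom-up (empty subtree = -1):
  height(1) = 1 + max(-1, -1) = 0
  height(32) = 1 + max(-1, -1) = 0
  height(22) = 1 + max(-1, 0) = 1
  height(45) = 1 + max(-1, -1) = 0
  height(42) = 1 + max(1, 0) = 2
  height(16) = 1 + max(0, 2) = 3
Height = 3


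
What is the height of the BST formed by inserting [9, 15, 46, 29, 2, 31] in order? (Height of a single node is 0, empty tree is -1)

Insertion order: [9, 15, 46, 29, 2, 31]
Tree (level-order array): [9, 2, 15, None, None, None, 46, 29, None, None, 31]
Compute height bottom-up (empty subtree = -1):
  height(2) = 1 + max(-1, -1) = 0
  height(31) = 1 + max(-1, -1) = 0
  height(29) = 1 + max(-1, 0) = 1
  height(46) = 1 + max(1, -1) = 2
  height(15) = 1 + max(-1, 2) = 3
  height(9) = 1 + max(0, 3) = 4
Height = 4


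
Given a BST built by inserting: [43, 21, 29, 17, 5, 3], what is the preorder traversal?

Tree insertion order: [43, 21, 29, 17, 5, 3]
Tree (level-order array): [43, 21, None, 17, 29, 5, None, None, None, 3]
Preorder traversal: [43, 21, 17, 5, 3, 29]


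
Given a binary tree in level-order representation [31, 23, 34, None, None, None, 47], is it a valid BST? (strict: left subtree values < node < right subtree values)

Level-order array: [31, 23, 34, None, None, None, 47]
Validate using subtree bounds (lo, hi): at each node, require lo < value < hi,
then recurse left with hi=value and right with lo=value.
Preorder trace (stopping at first violation):
  at node 31 with bounds (-inf, +inf): OK
  at node 23 with bounds (-inf, 31): OK
  at node 34 with bounds (31, +inf): OK
  at node 47 with bounds (34, +inf): OK
No violation found at any node.
Result: Valid BST


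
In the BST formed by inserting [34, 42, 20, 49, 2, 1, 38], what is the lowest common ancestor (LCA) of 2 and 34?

Tree insertion order: [34, 42, 20, 49, 2, 1, 38]
Tree (level-order array): [34, 20, 42, 2, None, 38, 49, 1]
In a BST, the LCA of p=2, q=34 is the first node v on the
root-to-leaf path with p <= v <= q (go left if both < v, right if both > v).
Walk from root:
  at 34: 2 <= 34 <= 34, this is the LCA
LCA = 34


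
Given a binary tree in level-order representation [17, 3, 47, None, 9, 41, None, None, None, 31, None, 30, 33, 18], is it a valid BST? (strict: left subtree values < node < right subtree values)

Level-order array: [17, 3, 47, None, 9, 41, None, None, None, 31, None, 30, 33, 18]
Validate using subtree bounds (lo, hi): at each node, require lo < value < hi,
then recurse left with hi=value and right with lo=value.
Preorder trace (stopping at first violation):
  at node 17 with bounds (-inf, +inf): OK
  at node 3 with bounds (-inf, 17): OK
  at node 9 with bounds (3, 17): OK
  at node 47 with bounds (17, +inf): OK
  at node 41 with bounds (17, 47): OK
  at node 31 with bounds (17, 41): OK
  at node 30 with bounds (17, 31): OK
  at node 18 with bounds (17, 30): OK
  at node 33 with bounds (31, 41): OK
No violation found at any node.
Result: Valid BST


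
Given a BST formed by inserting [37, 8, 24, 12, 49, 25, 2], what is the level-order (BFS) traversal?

Tree insertion order: [37, 8, 24, 12, 49, 25, 2]
Tree (level-order array): [37, 8, 49, 2, 24, None, None, None, None, 12, 25]
BFS from the root, enqueuing left then right child of each popped node:
  queue [37] -> pop 37, enqueue [8, 49], visited so far: [37]
  queue [8, 49] -> pop 8, enqueue [2, 24], visited so far: [37, 8]
  queue [49, 2, 24] -> pop 49, enqueue [none], visited so far: [37, 8, 49]
  queue [2, 24] -> pop 2, enqueue [none], visited so far: [37, 8, 49, 2]
  queue [24] -> pop 24, enqueue [12, 25], visited so far: [37, 8, 49, 2, 24]
  queue [12, 25] -> pop 12, enqueue [none], visited so far: [37, 8, 49, 2, 24, 12]
  queue [25] -> pop 25, enqueue [none], visited so far: [37, 8, 49, 2, 24, 12, 25]
Result: [37, 8, 49, 2, 24, 12, 25]


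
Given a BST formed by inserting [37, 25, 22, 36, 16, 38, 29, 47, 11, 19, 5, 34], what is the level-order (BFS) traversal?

Tree insertion order: [37, 25, 22, 36, 16, 38, 29, 47, 11, 19, 5, 34]
Tree (level-order array): [37, 25, 38, 22, 36, None, 47, 16, None, 29, None, None, None, 11, 19, None, 34, 5]
BFS from the root, enqueuing left then right child of each popped node:
  queue [37] -> pop 37, enqueue [25, 38], visited so far: [37]
  queue [25, 38] -> pop 25, enqueue [22, 36], visited so far: [37, 25]
  queue [38, 22, 36] -> pop 38, enqueue [47], visited so far: [37, 25, 38]
  queue [22, 36, 47] -> pop 22, enqueue [16], visited so far: [37, 25, 38, 22]
  queue [36, 47, 16] -> pop 36, enqueue [29], visited so far: [37, 25, 38, 22, 36]
  queue [47, 16, 29] -> pop 47, enqueue [none], visited so far: [37, 25, 38, 22, 36, 47]
  queue [16, 29] -> pop 16, enqueue [11, 19], visited so far: [37, 25, 38, 22, 36, 47, 16]
  queue [29, 11, 19] -> pop 29, enqueue [34], visited so far: [37, 25, 38, 22, 36, 47, 16, 29]
  queue [11, 19, 34] -> pop 11, enqueue [5], visited so far: [37, 25, 38, 22, 36, 47, 16, 29, 11]
  queue [19, 34, 5] -> pop 19, enqueue [none], visited so far: [37, 25, 38, 22, 36, 47, 16, 29, 11, 19]
  queue [34, 5] -> pop 34, enqueue [none], visited so far: [37, 25, 38, 22, 36, 47, 16, 29, 11, 19, 34]
  queue [5] -> pop 5, enqueue [none], visited so far: [37, 25, 38, 22, 36, 47, 16, 29, 11, 19, 34, 5]
Result: [37, 25, 38, 22, 36, 47, 16, 29, 11, 19, 34, 5]


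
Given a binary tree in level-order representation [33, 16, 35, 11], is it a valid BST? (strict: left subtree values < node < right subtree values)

Level-order array: [33, 16, 35, 11]
Validate using subtree bounds (lo, hi): at each node, require lo < value < hi,
then recurse left with hi=value and right with lo=value.
Preorder trace (stopping at first violation):
  at node 33 with bounds (-inf, +inf): OK
  at node 16 with bounds (-inf, 33): OK
  at node 11 with bounds (-inf, 16): OK
  at node 35 with bounds (33, +inf): OK
No violation found at any node.
Result: Valid BST


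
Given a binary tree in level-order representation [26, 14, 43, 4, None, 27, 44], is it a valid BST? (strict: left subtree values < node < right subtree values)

Level-order array: [26, 14, 43, 4, None, 27, 44]
Validate using subtree bounds (lo, hi): at each node, require lo < value < hi,
then recurse left with hi=value and right with lo=value.
Preorder trace (stopping at first violation):
  at node 26 with bounds (-inf, +inf): OK
  at node 14 with bounds (-inf, 26): OK
  at node 4 with bounds (-inf, 14): OK
  at node 43 with bounds (26, +inf): OK
  at node 27 with bounds (26, 43): OK
  at node 44 with bounds (43, +inf): OK
No violation found at any node.
Result: Valid BST


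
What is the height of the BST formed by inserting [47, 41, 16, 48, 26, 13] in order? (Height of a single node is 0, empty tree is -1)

Insertion order: [47, 41, 16, 48, 26, 13]
Tree (level-order array): [47, 41, 48, 16, None, None, None, 13, 26]
Compute height bottom-up (empty subtree = -1):
  height(13) = 1 + max(-1, -1) = 0
  height(26) = 1 + max(-1, -1) = 0
  height(16) = 1 + max(0, 0) = 1
  height(41) = 1 + max(1, -1) = 2
  height(48) = 1 + max(-1, -1) = 0
  height(47) = 1 + max(2, 0) = 3
Height = 3


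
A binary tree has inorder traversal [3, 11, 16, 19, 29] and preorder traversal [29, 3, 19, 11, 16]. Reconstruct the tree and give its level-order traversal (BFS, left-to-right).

Inorder:  [3, 11, 16, 19, 29]
Preorder: [29, 3, 19, 11, 16]
Algorithm: preorder visits root first, so consume preorder in order;
for each root, split the current inorder slice at that value into
left-subtree inorder and right-subtree inorder, then recurse.
Recursive splits:
  root=29; inorder splits into left=[3, 11, 16, 19], right=[]
  root=3; inorder splits into left=[], right=[11, 16, 19]
  root=19; inorder splits into left=[11, 16], right=[]
  root=11; inorder splits into left=[], right=[16]
  root=16; inorder splits into left=[], right=[]
Reconstructed level-order: [29, 3, 19, 11, 16]


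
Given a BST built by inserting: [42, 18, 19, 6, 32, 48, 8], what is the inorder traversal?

Tree insertion order: [42, 18, 19, 6, 32, 48, 8]
Tree (level-order array): [42, 18, 48, 6, 19, None, None, None, 8, None, 32]
Inorder traversal: [6, 8, 18, 19, 32, 42, 48]


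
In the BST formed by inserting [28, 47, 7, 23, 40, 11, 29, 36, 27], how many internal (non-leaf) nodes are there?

Tree built from: [28, 47, 7, 23, 40, 11, 29, 36, 27]
Tree (level-order array): [28, 7, 47, None, 23, 40, None, 11, 27, 29, None, None, None, None, None, None, 36]
Rule: An internal node has at least one child.
Per-node child counts:
  node 28: 2 child(ren)
  node 7: 1 child(ren)
  node 23: 2 child(ren)
  node 11: 0 child(ren)
  node 27: 0 child(ren)
  node 47: 1 child(ren)
  node 40: 1 child(ren)
  node 29: 1 child(ren)
  node 36: 0 child(ren)
Matching nodes: [28, 7, 23, 47, 40, 29]
Count of internal (non-leaf) nodes: 6


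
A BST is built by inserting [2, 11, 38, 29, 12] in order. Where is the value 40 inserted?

Starting tree (level order): [2, None, 11, None, 38, 29, None, 12]
Insertion path: 2 -> 11 -> 38
Result: insert 40 as right child of 38
Final tree (level order): [2, None, 11, None, 38, 29, 40, 12]


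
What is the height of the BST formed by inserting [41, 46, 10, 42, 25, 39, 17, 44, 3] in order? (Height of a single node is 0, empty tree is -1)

Insertion order: [41, 46, 10, 42, 25, 39, 17, 44, 3]
Tree (level-order array): [41, 10, 46, 3, 25, 42, None, None, None, 17, 39, None, 44]
Compute height bottom-up (empty subtree = -1):
  height(3) = 1 + max(-1, -1) = 0
  height(17) = 1 + max(-1, -1) = 0
  height(39) = 1 + max(-1, -1) = 0
  height(25) = 1 + max(0, 0) = 1
  height(10) = 1 + max(0, 1) = 2
  height(44) = 1 + max(-1, -1) = 0
  height(42) = 1 + max(-1, 0) = 1
  height(46) = 1 + max(1, -1) = 2
  height(41) = 1 + max(2, 2) = 3
Height = 3


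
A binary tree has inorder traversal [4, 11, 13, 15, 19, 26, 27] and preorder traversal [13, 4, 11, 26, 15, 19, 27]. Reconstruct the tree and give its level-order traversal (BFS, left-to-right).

Inorder:  [4, 11, 13, 15, 19, 26, 27]
Preorder: [13, 4, 11, 26, 15, 19, 27]
Algorithm: preorder visits root first, so consume preorder in order;
for each root, split the current inorder slice at that value into
left-subtree inorder and right-subtree inorder, then recurse.
Recursive splits:
  root=13; inorder splits into left=[4, 11], right=[15, 19, 26, 27]
  root=4; inorder splits into left=[], right=[11]
  root=11; inorder splits into left=[], right=[]
  root=26; inorder splits into left=[15, 19], right=[27]
  root=15; inorder splits into left=[], right=[19]
  root=19; inorder splits into left=[], right=[]
  root=27; inorder splits into left=[], right=[]
Reconstructed level-order: [13, 4, 26, 11, 15, 27, 19]


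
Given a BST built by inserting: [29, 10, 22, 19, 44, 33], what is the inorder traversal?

Tree insertion order: [29, 10, 22, 19, 44, 33]
Tree (level-order array): [29, 10, 44, None, 22, 33, None, 19]
Inorder traversal: [10, 19, 22, 29, 33, 44]


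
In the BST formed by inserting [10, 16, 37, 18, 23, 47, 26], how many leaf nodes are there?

Tree built from: [10, 16, 37, 18, 23, 47, 26]
Tree (level-order array): [10, None, 16, None, 37, 18, 47, None, 23, None, None, None, 26]
Rule: A leaf has 0 children.
Per-node child counts:
  node 10: 1 child(ren)
  node 16: 1 child(ren)
  node 37: 2 child(ren)
  node 18: 1 child(ren)
  node 23: 1 child(ren)
  node 26: 0 child(ren)
  node 47: 0 child(ren)
Matching nodes: [26, 47]
Count of leaf nodes: 2


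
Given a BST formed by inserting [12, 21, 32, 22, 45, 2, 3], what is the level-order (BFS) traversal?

Tree insertion order: [12, 21, 32, 22, 45, 2, 3]
Tree (level-order array): [12, 2, 21, None, 3, None, 32, None, None, 22, 45]
BFS from the root, enqueuing left then right child of each popped node:
  queue [12] -> pop 12, enqueue [2, 21], visited so far: [12]
  queue [2, 21] -> pop 2, enqueue [3], visited so far: [12, 2]
  queue [21, 3] -> pop 21, enqueue [32], visited so far: [12, 2, 21]
  queue [3, 32] -> pop 3, enqueue [none], visited so far: [12, 2, 21, 3]
  queue [32] -> pop 32, enqueue [22, 45], visited so far: [12, 2, 21, 3, 32]
  queue [22, 45] -> pop 22, enqueue [none], visited so far: [12, 2, 21, 3, 32, 22]
  queue [45] -> pop 45, enqueue [none], visited so far: [12, 2, 21, 3, 32, 22, 45]
Result: [12, 2, 21, 3, 32, 22, 45]


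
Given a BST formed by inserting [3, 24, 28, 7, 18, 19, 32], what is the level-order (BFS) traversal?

Tree insertion order: [3, 24, 28, 7, 18, 19, 32]
Tree (level-order array): [3, None, 24, 7, 28, None, 18, None, 32, None, 19]
BFS from the root, enqueuing left then right child of each popped node:
  queue [3] -> pop 3, enqueue [24], visited so far: [3]
  queue [24] -> pop 24, enqueue [7, 28], visited so far: [3, 24]
  queue [7, 28] -> pop 7, enqueue [18], visited so far: [3, 24, 7]
  queue [28, 18] -> pop 28, enqueue [32], visited so far: [3, 24, 7, 28]
  queue [18, 32] -> pop 18, enqueue [19], visited so far: [3, 24, 7, 28, 18]
  queue [32, 19] -> pop 32, enqueue [none], visited so far: [3, 24, 7, 28, 18, 32]
  queue [19] -> pop 19, enqueue [none], visited so far: [3, 24, 7, 28, 18, 32, 19]
Result: [3, 24, 7, 28, 18, 32, 19]


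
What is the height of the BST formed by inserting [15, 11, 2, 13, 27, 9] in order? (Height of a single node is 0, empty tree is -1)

Insertion order: [15, 11, 2, 13, 27, 9]
Tree (level-order array): [15, 11, 27, 2, 13, None, None, None, 9]
Compute height bottom-up (empty subtree = -1):
  height(9) = 1 + max(-1, -1) = 0
  height(2) = 1 + max(-1, 0) = 1
  height(13) = 1 + max(-1, -1) = 0
  height(11) = 1 + max(1, 0) = 2
  height(27) = 1 + max(-1, -1) = 0
  height(15) = 1 + max(2, 0) = 3
Height = 3


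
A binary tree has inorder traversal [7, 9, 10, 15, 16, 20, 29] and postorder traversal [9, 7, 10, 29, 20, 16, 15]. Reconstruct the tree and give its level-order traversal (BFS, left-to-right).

Inorder:   [7, 9, 10, 15, 16, 20, 29]
Postorder: [9, 7, 10, 29, 20, 16, 15]
Algorithm: postorder visits root last, so walk postorder right-to-left;
each value is the root of the current inorder slice — split it at that
value, recurse on the right subtree first, then the left.
Recursive splits:
  root=15; inorder splits into left=[7, 9, 10], right=[16, 20, 29]
  root=16; inorder splits into left=[], right=[20, 29]
  root=20; inorder splits into left=[], right=[29]
  root=29; inorder splits into left=[], right=[]
  root=10; inorder splits into left=[7, 9], right=[]
  root=7; inorder splits into left=[], right=[9]
  root=9; inorder splits into left=[], right=[]
Reconstructed level-order: [15, 10, 16, 7, 20, 9, 29]


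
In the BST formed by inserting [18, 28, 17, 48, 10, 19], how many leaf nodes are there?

Tree built from: [18, 28, 17, 48, 10, 19]
Tree (level-order array): [18, 17, 28, 10, None, 19, 48]
Rule: A leaf has 0 children.
Per-node child counts:
  node 18: 2 child(ren)
  node 17: 1 child(ren)
  node 10: 0 child(ren)
  node 28: 2 child(ren)
  node 19: 0 child(ren)
  node 48: 0 child(ren)
Matching nodes: [10, 19, 48]
Count of leaf nodes: 3


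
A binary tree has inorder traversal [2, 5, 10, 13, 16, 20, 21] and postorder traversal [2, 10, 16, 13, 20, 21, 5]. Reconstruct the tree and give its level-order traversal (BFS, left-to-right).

Inorder:   [2, 5, 10, 13, 16, 20, 21]
Postorder: [2, 10, 16, 13, 20, 21, 5]
Algorithm: postorder visits root last, so walk postorder right-to-left;
each value is the root of the current inorder slice — split it at that
value, recurse on the right subtree first, then the left.
Recursive splits:
  root=5; inorder splits into left=[2], right=[10, 13, 16, 20, 21]
  root=21; inorder splits into left=[10, 13, 16, 20], right=[]
  root=20; inorder splits into left=[10, 13, 16], right=[]
  root=13; inorder splits into left=[10], right=[16]
  root=16; inorder splits into left=[], right=[]
  root=10; inorder splits into left=[], right=[]
  root=2; inorder splits into left=[], right=[]
Reconstructed level-order: [5, 2, 21, 20, 13, 10, 16]


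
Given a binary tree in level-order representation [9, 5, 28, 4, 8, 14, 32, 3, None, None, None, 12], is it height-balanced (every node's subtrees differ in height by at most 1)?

Tree (level-order array): [9, 5, 28, 4, 8, 14, 32, 3, None, None, None, 12]
Definition: a tree is height-balanced if, at every node, |h(left) - h(right)| <= 1 (empty subtree has height -1).
Bottom-up per-node check:
  node 3: h_left=-1, h_right=-1, diff=0 [OK], height=0
  node 4: h_left=0, h_right=-1, diff=1 [OK], height=1
  node 8: h_left=-1, h_right=-1, diff=0 [OK], height=0
  node 5: h_left=1, h_right=0, diff=1 [OK], height=2
  node 12: h_left=-1, h_right=-1, diff=0 [OK], height=0
  node 14: h_left=0, h_right=-1, diff=1 [OK], height=1
  node 32: h_left=-1, h_right=-1, diff=0 [OK], height=0
  node 28: h_left=1, h_right=0, diff=1 [OK], height=2
  node 9: h_left=2, h_right=2, diff=0 [OK], height=3
All nodes satisfy the balance condition.
Result: Balanced


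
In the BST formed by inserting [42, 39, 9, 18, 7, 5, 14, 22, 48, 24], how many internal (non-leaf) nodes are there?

Tree built from: [42, 39, 9, 18, 7, 5, 14, 22, 48, 24]
Tree (level-order array): [42, 39, 48, 9, None, None, None, 7, 18, 5, None, 14, 22, None, None, None, None, None, 24]
Rule: An internal node has at least one child.
Per-node child counts:
  node 42: 2 child(ren)
  node 39: 1 child(ren)
  node 9: 2 child(ren)
  node 7: 1 child(ren)
  node 5: 0 child(ren)
  node 18: 2 child(ren)
  node 14: 0 child(ren)
  node 22: 1 child(ren)
  node 24: 0 child(ren)
  node 48: 0 child(ren)
Matching nodes: [42, 39, 9, 7, 18, 22]
Count of internal (non-leaf) nodes: 6


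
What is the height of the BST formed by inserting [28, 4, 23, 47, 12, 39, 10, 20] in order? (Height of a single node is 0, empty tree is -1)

Insertion order: [28, 4, 23, 47, 12, 39, 10, 20]
Tree (level-order array): [28, 4, 47, None, 23, 39, None, 12, None, None, None, 10, 20]
Compute height bottom-up (empty subtree = -1):
  height(10) = 1 + max(-1, -1) = 0
  height(20) = 1 + max(-1, -1) = 0
  height(12) = 1 + max(0, 0) = 1
  height(23) = 1 + max(1, -1) = 2
  height(4) = 1 + max(-1, 2) = 3
  height(39) = 1 + max(-1, -1) = 0
  height(47) = 1 + max(0, -1) = 1
  height(28) = 1 + max(3, 1) = 4
Height = 4


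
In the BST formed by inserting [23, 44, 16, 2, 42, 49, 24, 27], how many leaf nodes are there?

Tree built from: [23, 44, 16, 2, 42, 49, 24, 27]
Tree (level-order array): [23, 16, 44, 2, None, 42, 49, None, None, 24, None, None, None, None, 27]
Rule: A leaf has 0 children.
Per-node child counts:
  node 23: 2 child(ren)
  node 16: 1 child(ren)
  node 2: 0 child(ren)
  node 44: 2 child(ren)
  node 42: 1 child(ren)
  node 24: 1 child(ren)
  node 27: 0 child(ren)
  node 49: 0 child(ren)
Matching nodes: [2, 27, 49]
Count of leaf nodes: 3


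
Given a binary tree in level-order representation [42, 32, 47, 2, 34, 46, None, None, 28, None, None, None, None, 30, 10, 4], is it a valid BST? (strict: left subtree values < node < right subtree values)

Level-order array: [42, 32, 47, 2, 34, 46, None, None, 28, None, None, None, None, 30, 10, 4]
Validate using subtree bounds (lo, hi): at each node, require lo < value < hi,
then recurse left with hi=value and right with lo=value.
Preorder trace (stopping at first violation):
  at node 42 with bounds (-inf, +inf): OK
  at node 32 with bounds (-inf, 42): OK
  at node 2 with bounds (-inf, 32): OK
  at node 28 with bounds (2, 32): OK
  at node 30 with bounds (2, 28): VIOLATION
Node 30 violates its bound: not (2 < 30 < 28).
Result: Not a valid BST
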